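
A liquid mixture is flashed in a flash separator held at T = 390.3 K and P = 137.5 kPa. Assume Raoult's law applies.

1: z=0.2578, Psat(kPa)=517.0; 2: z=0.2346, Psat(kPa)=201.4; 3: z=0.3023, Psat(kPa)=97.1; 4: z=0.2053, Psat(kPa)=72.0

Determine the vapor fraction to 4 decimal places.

ψ = 0.8713

Raoult's law: Kᵢ = Pᵢˢᵃᵗ/P = Pᵢˢᵃᵗ/137.5.
  K_1 = 517.0/137.5 = 3.760000, K_2 = 201.4/137.5 = 1.464727, K_3 = 97.1/137.5 = 0.706182, K_4 = 72.0/137.5 = 0.523636
Let ψ = V/F and solve Σ zᵢ(Kᵢ−1)/(1+ψ(Kᵢ−1)) = 0.
Feasibility: ΣzᵢKᵢ = 1.6339, Σzᵢ/Kᵢ = 1.0489 — both > 1, two phases present.
Iterate (Newton) starting at ψ = 0.67:
  ψ = 0.6700: g = 0.07863, g' = -0.4123 → ψ = 0.8607
  ψ = 0.8607: g = 0.00402, g' = -0.3788 → ψ = 0.8713
Converged at ψ = 0.8713.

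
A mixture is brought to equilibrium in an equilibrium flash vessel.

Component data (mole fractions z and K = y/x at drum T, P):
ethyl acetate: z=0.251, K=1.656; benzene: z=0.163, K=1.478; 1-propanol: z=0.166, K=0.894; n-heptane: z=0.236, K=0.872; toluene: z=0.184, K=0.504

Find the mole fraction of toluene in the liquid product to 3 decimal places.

Let β = V/F and solve Σ zᵢ(Kᵢ−1)/(1+β(Kᵢ−1)) = 0.
Feasibility: ΣzᵢKᵢ = 1.104, Σzᵢ/Kᵢ = 1.083 — both > 1, two phases present.
Newton–Raphson from β = 0.5:
  β = 0.500: g = 0.0147, g' = -0.172 → β = 0.585
  β = 0.585: g = -0.0001, g' = -0.176 → β = 0.584
Converged at β = 0.584.
Compositions from xᵢ = zᵢ/(1+β(Kᵢ−1)), yᵢ = Kᵢxᵢ:
  ethyl acetate: x = 0.181, y = 0.300
  benzene: x = 0.127, y = 0.188
  1-propanol: x = 0.177, y = 0.158
  n-heptane: x = 0.255, y = 0.222
  toluene: x = 0.259, y = 0.131

x_toluene = 0.259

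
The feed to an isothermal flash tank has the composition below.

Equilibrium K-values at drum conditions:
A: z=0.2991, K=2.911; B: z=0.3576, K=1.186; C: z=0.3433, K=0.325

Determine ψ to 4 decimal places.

ψ = 0.5052

Newton iteration, ψ⁰ = 0.34:
  ψ = 0.3400: g = 0.10827, g' = -0.6758 → ψ = 0.5002
  ψ = 0.5002: g = 0.00322, g' = -0.6524 → ψ = 0.5052
Converged at ψ = 0.5052.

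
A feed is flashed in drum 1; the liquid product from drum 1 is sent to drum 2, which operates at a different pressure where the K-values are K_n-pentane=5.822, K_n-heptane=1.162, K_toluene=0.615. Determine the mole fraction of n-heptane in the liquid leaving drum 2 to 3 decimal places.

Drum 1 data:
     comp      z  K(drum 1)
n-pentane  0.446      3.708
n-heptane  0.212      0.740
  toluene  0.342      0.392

Drum 1:
Let ψ₁ = V/F and solve Σ zᵢ(Kᵢ−1)/(1+ψ₁(Kᵢ−1)) = 0.
g(0) = ΣzᵢKᵢ − 1 = 0.945 and g(1) = 1 − Σzᵢ/Kᵢ = -0.279, so a root lies in (0, 1).
Iterate (Newton) starting at ψ₁ = 0.5:
  ψ₁ = 0.500: g = 0.1510, g' = -0.870 → ψ₁ = 0.673
  ψ₁ = 0.673: g = 0.0088, g' = -0.794 → ψ₁ = 0.685
Converged at ψ₁ = 0.685.
Drum-1 compositions:
  n-pentane: x = 0.156, y = 0.580
  n-heptane: x = 0.258, y = 0.191
  toluene: x = 0.586, y = 0.230
Drum-2 feed = drum-1 liquid: z₂ = (0.1563, 0.2579, 0.5858).
Drum 2:
Material balance + equilibrium reduce to Σ zᵢ(Kᵢ−1)/(1+ψ₂(Kᵢ−1)) = 0.
Check two-phase: ΣzᵢKᵢ = 1.570 > 1 and Σzᵢ/Kᵢ = 1.201 > 1, so g(0) = 0.570 > 0 and g(1) = -0.201 < 0.
Newton–Raphson from ψ₂ = 0.53:
  ψ₂ = 0.530: g = -0.0329, g' = -0.430 → ψ₂ = 0.453
  ψ₂ = 0.453: g = 0.0022, g' = -0.491 → ψ₂ = 0.458
Converged at ψ₂ = 0.458.
  n-pentane: x = 0.049, y = 0.284
  n-heptane: x = 0.240, y = 0.279
  toluene: x = 0.711, y = 0.437

x_n-heptane (drum 2) = 0.240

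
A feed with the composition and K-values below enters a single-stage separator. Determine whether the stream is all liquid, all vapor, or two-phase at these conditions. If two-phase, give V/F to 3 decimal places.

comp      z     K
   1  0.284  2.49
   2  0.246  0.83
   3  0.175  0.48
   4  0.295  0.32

ΣzᵢKᵢ = 1.090; Σzᵢ/Kᵢ = 1.697.
Both exceed 1, so a two-phase solution exists.
Newton–Raphson from ψ = 0.5:
  ψ = 0.500: g = -0.2301, g' = -0.615 → ψ = 0.126
  ψ = 0.126: g = -0.0032, g' = -0.672 → ψ = 0.121
Converged at ψ = 0.121.

two-phase, V/F = 0.121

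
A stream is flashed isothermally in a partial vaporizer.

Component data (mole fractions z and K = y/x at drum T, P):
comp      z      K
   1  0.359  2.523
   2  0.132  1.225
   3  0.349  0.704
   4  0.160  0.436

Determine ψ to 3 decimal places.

Rachford–Rice: g(ψ) = Σ zᵢ(Kᵢ−1)/(1+ψ(Kᵢ−1)) = 0.
g(0) = ΣzᵢKᵢ − 1 = 0.383 and g(1) = 1 − Σzᵢ/Kᵢ = -0.113, so a root lies in (0, 1).
Newton–Raphson from ψ = 0.5:
  ψ = 0.500: g = 0.0902, g' = -0.415 → ψ = 0.717
  ψ = 0.717: g = 0.0041, g' = -0.388 → ψ = 0.728
Converged at ψ = 0.728.

ψ = 0.728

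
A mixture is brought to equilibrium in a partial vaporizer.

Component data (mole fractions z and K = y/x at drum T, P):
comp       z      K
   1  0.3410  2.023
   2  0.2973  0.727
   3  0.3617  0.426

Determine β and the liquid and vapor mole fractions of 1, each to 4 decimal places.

β = 0.1286, x_1 = 0.3014, y_1 = 0.6096

Let β = V/F and solve Σ zᵢ(Kᵢ−1)/(1+β(Kᵢ−1)) = 0.
Feasibility: ΣzᵢKᵢ = 1.0601, Σzᵢ/Kᵢ = 1.4266 — both > 1, two phases present.
Newton iteration, β⁰ = 0.31:
  β = 0.3100: g = -0.07637, g' = -0.4085 → β = 0.1230
  β = 0.1230: g = 0.00247, g' = -0.4432 → β = 0.1286
Converged at β = 0.1286.
Compositions from xᵢ = zᵢ/(1+β(Kᵢ−1)), yᵢ = Kᵢxᵢ:
  1: x = 0.3014, y = 0.6096
  2: x = 0.3081, y = 0.2240
  3: x = 0.3905, y = 0.1664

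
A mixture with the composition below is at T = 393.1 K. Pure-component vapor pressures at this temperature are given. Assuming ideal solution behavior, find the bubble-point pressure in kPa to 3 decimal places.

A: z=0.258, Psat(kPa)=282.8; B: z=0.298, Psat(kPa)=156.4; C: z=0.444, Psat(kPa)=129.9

At the bubble point ψ → 0, so ΣzᵢKᵢ = 1 with Kᵢ = Pᵢˢᵃᵗ/P ⇒ P = ΣzᵢPᵢˢᵃᵗ.
P = 0.258·282.8 + 0.298·156.4 + 0.444·129.9 = 177.245 kPa

Pbub = 177.245 kPa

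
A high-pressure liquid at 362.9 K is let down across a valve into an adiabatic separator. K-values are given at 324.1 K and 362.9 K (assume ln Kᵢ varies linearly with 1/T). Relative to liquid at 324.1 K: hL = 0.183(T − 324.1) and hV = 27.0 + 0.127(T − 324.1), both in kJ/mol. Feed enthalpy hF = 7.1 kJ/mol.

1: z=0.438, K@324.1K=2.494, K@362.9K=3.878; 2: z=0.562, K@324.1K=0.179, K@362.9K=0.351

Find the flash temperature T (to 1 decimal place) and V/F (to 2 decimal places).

Adiabatic flash: solve Rachford–Rice at each trial T, then check hF = ψ·hV(T) + (1−ψ)·hL(T).
  T = 324.1 K: K = (2.494, 0.179), RR gives ψ = 0.157, H_out = 4.248 kJ/mol
  T = 362.9 K: K = (3.878, 0.351), RR gives ψ = 0.480, H_out = 19.008 kJ/mol
  T = 343.5 K: K = (3.149, 0.255), RR gives ψ = 0.327, H_out = 12.018 kJ/mol
  T = 333.8 K: K = (2.812, 0.215), RR gives ψ = 0.248, H_out = 8.330 kJ/mol
  T = 329.0 K: K = (2.652, 0.197), RR gives ψ = 0.205, H_out = 6.376 kJ/mol
  T = 331.4 K: K = (2.731, 0.206), RR gives ψ = 0.227, H_out = 7.367 kJ/mol
  T = 330.2 K: K = (2.692, 0.201), RR gives ψ = 0.216, H_out = 6.875 kJ/mol
Linear interpolation between T = 330.2 (H_out = 6.875) and T = 331.4 (H_out = 7.367) on hF = 7.1 gives T ≈ 330.7 K, at which ψ = 0.22.

T = 330.7 K, V/F = 0.22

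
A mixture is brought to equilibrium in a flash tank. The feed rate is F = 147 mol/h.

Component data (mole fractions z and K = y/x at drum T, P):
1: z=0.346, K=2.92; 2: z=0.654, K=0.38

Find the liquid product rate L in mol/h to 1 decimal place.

L = 115.0 mol/h

Material balance + equilibrium reduce to Σ zᵢ(Kᵢ−1)/(1+V/F(Kᵢ−1)) = 0.
Check two-phase: ΣzᵢKᵢ = 1.259 > 1 and Σzᵢ/Kᵢ = 1.840 > 1, so g(0) = 0.259 > 0 and g(1) = -0.840 < 0.
Binary case is linear: z₁(K₁−1)(1+V/F(K₂−1)) + z₂(K₂−1)(1+V/F(K₁−1)) = 0
⇒ V/F = [z₁(K₁−1)+z₂(K₂−1)] / [−(K₁−1)(K₂−1)] = 0.2588/1.1904 = 0.217
Then V = V/F·F = 0.2174·147 = 32.0 mol/h and L = F − V = 115.0 mol/h.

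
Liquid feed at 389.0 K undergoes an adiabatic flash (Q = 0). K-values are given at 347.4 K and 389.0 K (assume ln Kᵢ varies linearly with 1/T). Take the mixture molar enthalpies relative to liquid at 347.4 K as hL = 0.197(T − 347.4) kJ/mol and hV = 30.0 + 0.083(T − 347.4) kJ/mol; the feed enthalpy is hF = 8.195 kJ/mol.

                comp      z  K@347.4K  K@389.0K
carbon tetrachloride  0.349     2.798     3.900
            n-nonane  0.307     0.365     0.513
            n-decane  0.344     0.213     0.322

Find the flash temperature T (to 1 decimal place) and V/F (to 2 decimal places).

Adiabatic flash: solve Rachford–Rice at each trial T, then check hF = ψ·hV(T) + (1−ψ)·hL(T).
  T = 347.4 K: K = (2.798, 0.365, 0.213), RR gives ψ = 0.125, H_out = 3.759 kJ/mol
  T = 389.0 K: K = (3.900, 0.513, 0.322), RR gives ψ = 0.365, H_out = 17.412 kJ/mol
  T = 368.2 K: K = (3.334, 0.437, 0.265), RR gives ψ = 0.253, H_out = 11.088 kJ/mol
  T = 357.8 K: K = (3.062, 0.400, 0.238), RR gives ψ = 0.193, H_out = 7.597 kJ/mol
  T = 363.0 K: K = (3.197, 0.419, 0.251), RR gives ψ = 0.223, H_out = 9.378 kJ/mol
  T = 360.4 K: K = (3.130, 0.409, 0.245), RR gives ψ = 0.208, H_out = 8.498 kJ/mol
  T = 359.1 K: K = (3.096, 0.405, 0.242), RR gives ψ = 0.200, H_out = 8.050 kJ/mol
Linear interpolation between T = 359.1 (H_out = 8.050) and T = 360.4 (H_out = 8.498) on hF = 8.195 gives T ≈ 359.5 K, at which ψ = 0.20.

T = 359.5 K, V/F = 0.20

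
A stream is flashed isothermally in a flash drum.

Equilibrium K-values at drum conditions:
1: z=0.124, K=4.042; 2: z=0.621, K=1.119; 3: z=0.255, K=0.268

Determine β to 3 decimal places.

β = 0.355

Let β = V/F and solve Σ zᵢ(Kᵢ−1)/(1+β(Kᵢ−1)) = 0.
Check two-phase: ΣzᵢKᵢ = 1.264 > 1 and Σzᵢ/Kᵢ = 1.537 > 1, so g(0) = 0.264 > 0 and g(1) = -0.537 < 0.
Newton iteration, β⁰ = 0.69:
  β = 0.690: g = -0.1871, g' = -0.685 → β = 0.417
  β = 0.417: g = -0.0318, g' = -0.514 → β = 0.355
Converged at β = 0.355.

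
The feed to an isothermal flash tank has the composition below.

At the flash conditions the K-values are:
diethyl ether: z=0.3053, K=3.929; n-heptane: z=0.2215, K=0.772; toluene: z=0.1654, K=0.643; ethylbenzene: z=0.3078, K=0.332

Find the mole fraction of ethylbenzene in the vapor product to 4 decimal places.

Material balance + equilibrium reduce to Σ zᵢ(Kᵢ−1)/(1+ψ(Kᵢ−1)) = 0.
Check two-phase: ΣzᵢKᵢ = 1.5791 > 1 and Σzᵢ/Kᵢ = 1.5490 > 1, so g(0) = 0.5791 > 0 and g(1) = -0.5490 < 0.
Iterate (Newton) starting at ψ = 0.41:
  ψ = 0.4100: g = -0.00174, g' = -0.8442 → ψ = 0.4079
Converged at ψ = 0.4079.
Compositions from xᵢ = zᵢ/(1+ψ(Kᵢ−1)), yᵢ = Kᵢxᵢ:
  diethyl ether: x = 0.1391, y = 0.5465
  n-heptane: x = 0.2442, y = 0.1885
  toluene: x = 0.1936, y = 0.1245
  ethylbenzene: x = 0.4231, y = 0.1405

y_ethylbenzene = 0.1405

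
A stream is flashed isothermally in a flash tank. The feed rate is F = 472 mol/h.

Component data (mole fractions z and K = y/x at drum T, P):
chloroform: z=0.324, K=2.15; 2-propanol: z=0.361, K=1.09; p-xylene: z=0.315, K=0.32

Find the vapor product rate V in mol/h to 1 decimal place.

Rachford–Rice: g(ψ) = Σ zᵢ(Kᵢ−1)/(1+ψ(Kᵢ−1)) = 0.
Check two-phase: ΣzᵢKᵢ = 1.191 > 1 and Σzᵢ/Kᵢ = 1.466 > 1, so g(0) = 0.191 > 0 and g(1) = -0.466 < 0.
Newton iteration, ψ⁰ = 0.46:
  ψ = 0.460: g = -0.0368, g' = -0.494 → ψ = 0.386
  ψ = 0.386: g = -0.0008, g' = -0.476 → ψ = 0.384
Converged at ψ = 0.384.
Then V = ψ·F = 0.3839·472 = 181.2 mol/h and L = F − V = 290.8 mol/h.

V = 181.2 mol/h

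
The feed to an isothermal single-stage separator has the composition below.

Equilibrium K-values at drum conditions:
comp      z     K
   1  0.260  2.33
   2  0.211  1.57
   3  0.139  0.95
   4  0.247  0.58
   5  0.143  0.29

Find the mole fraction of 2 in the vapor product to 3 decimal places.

Let ψ = V/F and solve Σ zᵢ(Kᵢ−1)/(1+ψ(Kᵢ−1)) = 0.
g(0) = ΣzᵢKᵢ − 1 = 0.254 and g(1) = 1 − Σzᵢ/Kᵢ = -0.311, so a root lies in (0, 1).
Iterate (Newton) starting at ψ = 0.31:
  ψ = 0.310: g = 0.0905, g' = -0.457 → ψ = 0.508
  ψ = 0.508: g = 0.0017, g' = -0.452 → ψ = 0.512
Converged at ψ = 0.512.
Compositions from xᵢ = zᵢ/(1+ψ(Kᵢ−1)), yᵢ = Kᵢxᵢ:
  1: x = 0.155, y = 0.360
  2: x = 0.163, y = 0.256
  3: x = 0.143, y = 0.136
  4: x = 0.315, y = 0.183
  5: x = 0.225, y = 0.065

y_2 = 0.256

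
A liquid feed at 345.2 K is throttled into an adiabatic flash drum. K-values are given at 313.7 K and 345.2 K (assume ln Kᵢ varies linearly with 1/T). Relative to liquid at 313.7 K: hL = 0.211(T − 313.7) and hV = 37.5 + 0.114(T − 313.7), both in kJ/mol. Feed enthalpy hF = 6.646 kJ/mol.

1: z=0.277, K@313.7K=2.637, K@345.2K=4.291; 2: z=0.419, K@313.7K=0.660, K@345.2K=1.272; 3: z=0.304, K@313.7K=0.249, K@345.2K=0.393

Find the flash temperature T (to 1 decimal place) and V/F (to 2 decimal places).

Adiabatic flash: solve Rachford–Rice at each trial T, then check hF = ψ·hV(T) + (1−ψ)·hL(T).
  T = 313.7 K: K = (2.637, 0.660, 0.249), RR gives ψ = 0.094, H_out = 3.533 kJ/mol
  T = 345.2 K: K = (4.291, 1.272, 0.393), RR gives ψ = 0.779, H_out = 33.468 kJ/mol
  T = 329.4 K: K = (3.401, 0.930, 0.316), RR gives ψ = 0.433, H_out = 18.906 kJ/mol
  T = 321.5 K: K = (3.001, 0.786, 0.281), RR gives ψ = 0.261, H_out = 11.240 kJ/mol
  T = 317.6 K: K = (2.816, 0.721, 0.265), RR gives ψ = 0.178, H_out = 7.424 kJ/mol
  T = 315.6 K: K = (2.723, 0.689, 0.257), RR gives ψ = 0.135, H_out = 5.443 kJ/mol
Linear interpolation between T = 315.6 (H_out = 5.443) and T = 317.6 (H_out = 7.424) on hF = 6.646 gives T ≈ 316.8 K, at which ψ = 0.16.

T = 316.8 K, V/F = 0.16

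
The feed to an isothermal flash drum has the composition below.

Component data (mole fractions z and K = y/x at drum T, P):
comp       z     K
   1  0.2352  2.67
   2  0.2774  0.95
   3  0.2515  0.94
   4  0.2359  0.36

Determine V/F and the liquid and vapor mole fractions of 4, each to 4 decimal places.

V/F = 0.4072, x_4 = 0.3190, y_4 = 0.1149

Material balance + equilibrium reduce to Σ zᵢ(Kᵢ−1)/(1+V/F(Kᵢ−1)) = 0.
Check two-phase: ΣzᵢKᵢ = 1.2128 > 1 and Σzᵢ/Kᵢ = 1.3029 > 1, so g(0) = 0.2128 > 0 and g(1) = -0.3029 < 0.
Newton–Raphson from V/F = 0.5:
  V/F = 0.5000: g = -0.03775, g' = -0.4055 → V/F = 0.4069
  V/F = 0.4069: g = 0.00011, g' = -0.4109 → V/F = 0.4072
Converged at V/F = 0.4072.
Compositions from xᵢ = zᵢ/(1+V/F(Kᵢ−1)), yᵢ = Kᵢxᵢ:
  1: x = 0.1400, y = 0.3738
  2: x = 0.2832, y = 0.2690
  3: x = 0.2578, y = 0.2423
  4: x = 0.3190, y = 0.1149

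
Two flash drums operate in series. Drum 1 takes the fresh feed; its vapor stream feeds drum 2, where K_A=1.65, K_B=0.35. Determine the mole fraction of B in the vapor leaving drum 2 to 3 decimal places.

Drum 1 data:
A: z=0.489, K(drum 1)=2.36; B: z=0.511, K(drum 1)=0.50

y_B (drum 2) = 0.175

Drum 1:
Material balance + equilibrium reduce to Σ zᵢ(Kᵢ−1)/(1+ψ₁(Kᵢ−1)) = 0.
Feasibility: ΣzᵢKᵢ = 1.410, Σzᵢ/Kᵢ = 1.229 — both > 1, two phases present.
Binary case is linear: z₁(K₁−1)(1+ψ₁(K₂−1)) + z₂(K₂−1)(1+ψ₁(K₁−1)) = 0
⇒ ψ₁ = [z₁(K₁−1)+z₂(K₂−1)] / [−(K₁−1)(K₂−1)] = 0.4095/0.6800 = 0.602
Drum-1 compositions:
  A: x = 0.269, y = 0.634
  B: x = 0.731, y = 0.366
Drum-2 feed = drum-1 vapor: z₂ = (0.6344, 0.3656).
Drum 2:
Material balance + equilibrium reduce to Σ zᵢ(Kᵢ−1)/(1+ψ₂(Kᵢ−1)) = 0.
Check two-phase: ΣzᵢKᵢ = 1.175 > 1 and Σzᵢ/Kᵢ = 1.429 > 1, so g(0) = 0.175 > 0 and g(1) = -0.429 < 0.
Binary case is linear: z₁(K₁−1)(1+ψ₂(K₂−1)) + z₂(K₂−1)(1+ψ₂(K₁−1)) = 0
⇒ ψ₂ = [z₁(K₁−1)+z₂(K₂−1)] / [−(K₁−1)(K₂−1)] = 0.1747/0.4225 = 0.414
  A: x = 0.500, y = 0.825
  B: x = 0.500, y = 0.175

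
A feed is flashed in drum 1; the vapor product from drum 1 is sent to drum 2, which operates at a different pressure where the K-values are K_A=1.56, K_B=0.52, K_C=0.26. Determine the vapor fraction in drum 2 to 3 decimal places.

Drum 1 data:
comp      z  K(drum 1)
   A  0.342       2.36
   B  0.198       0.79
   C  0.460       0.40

Drum 1:
Rachford–Rice: g(ψ₁) = Σ zᵢ(Kᵢ−1)/(1+ψ₁(Kᵢ−1)) = 0.
Feasibility: ΣzᵢKᵢ = 1.148, Σzᵢ/Kᵢ = 1.546 — both > 1, two phases present.
Newton iteration, ψ₁⁰ = 0.5:
  ψ₁ = 0.500: g = -0.1639, g' = -0.573 → ψ₁ = 0.214
Converged at ψ₁ = 0.214.
Drum-1 compositions:
  A: x = 0.265, y = 0.625
  B: x = 0.207, y = 0.164
  C: x = 0.528, y = 0.211
Drum-2 feed = drum-1 vapor: z₂ = (0.6251, 0.1638, 0.2111).
Drum 2:
Material balance + equilibrium reduce to Σ zᵢ(Kᵢ−1)/(1+ψ₂(Kᵢ−1)) = 0.
Check two-phase: ΣzᵢKᵢ = 1.115 > 1 and Σzᵢ/Kᵢ = 1.528 > 1, so g(0) = 0.115 > 0 and g(1) = -0.528 < 0.
Newton–Raphson from ψ₂ = 0.59:
  ψ₂ = 0.590: g = -0.1239, g' = -0.548 → ψ₂ = 0.364
  ψ₂ = 0.364: g = -0.0184, g' = -0.407 → ψ₂ = 0.319
  ψ₂ = 0.319: g = -0.0004, g' = -0.392 → ψ₂ = 0.318
Converged at ψ₂ = 0.318.
  A: x = 0.531, y = 0.828
  B: x = 0.193, y = 0.101
  C: x = 0.276, y = 0.072

V/F (drum 2) = 0.318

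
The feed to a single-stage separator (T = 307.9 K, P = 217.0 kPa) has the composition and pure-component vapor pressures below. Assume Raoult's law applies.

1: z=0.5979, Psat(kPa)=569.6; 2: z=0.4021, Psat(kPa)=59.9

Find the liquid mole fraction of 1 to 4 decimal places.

x_1 = 0.3082

Raoult's law: Kᵢ = Pᵢˢᵃᵗ/P = Pᵢˢᵃᵗ/217.0.
  K_1 = 569.6/217.0 = 2.624885, K_2 = 59.9/217.0 = 0.276037
Rachford–Rice: g(ψ) = Σ zᵢ(Kᵢ−1)/(1+ψ(Kᵢ−1)) = 0.
Feasibility: ΣzᵢKᵢ = 1.6804, Σzᵢ/Kᵢ = 1.6845 — both > 1, two phases present.
Newton iteration, ψ⁰ = 0.5:
  ψ = 0.5000: g = 0.07976, g' = -0.9983 → ψ = 0.5799
  ψ = 0.5799: g = -0.00156, g' = -1.0446 → ψ = 0.5784
Converged at ψ = 0.5784.
Compositions from xᵢ = zᵢ/(1+ψ(Kᵢ−1)), yᵢ = Kᵢxᵢ:
  1: x = 0.3082, y = 0.8090
  2: x = 0.6918, y = 0.1910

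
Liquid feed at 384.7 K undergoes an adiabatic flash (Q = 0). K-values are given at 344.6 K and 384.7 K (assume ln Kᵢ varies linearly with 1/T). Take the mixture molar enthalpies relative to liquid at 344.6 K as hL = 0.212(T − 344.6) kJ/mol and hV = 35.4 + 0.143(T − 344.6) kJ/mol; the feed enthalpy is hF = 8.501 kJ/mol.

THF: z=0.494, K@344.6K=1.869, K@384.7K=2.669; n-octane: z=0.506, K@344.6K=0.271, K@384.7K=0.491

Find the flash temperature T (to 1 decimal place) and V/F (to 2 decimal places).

T = 351.5 K, V/F = 0.20

Adiabatic flash: solve Rachford–Rice at each trial T, then check hF = ψ·hV(T) + (1−ψ)·hL(T).
  T = 344.6 K: K = (1.869, 0.271), RR gives ψ = 0.095, H_out = 3.376 kJ/mol
  T = 384.7 K: K = (2.669, 0.491), RR gives ψ = 0.667, H_out = 30.279 kJ/mol
  T = 364.6 K: K = (2.254, 0.371), RR gives ψ = 0.381, H_out = 17.215 kJ/mol
  T = 354.6 K: K = (2.058, 0.318), RR gives ψ = 0.246, H_out = 10.674 kJ/mol
  T = 349.6 K: K = (1.963, 0.294), RR gives ψ = 0.174, H_out = 7.163 kJ/mol
  T = 352.1 K: K = (2.010, 0.306), RR gives ψ = 0.211, H_out = 8.947 kJ/mol
  T = 350.9 K: K = (1.987, 0.300), RR gives ψ = 0.193, H_out = 8.098 kJ/mol
Linear interpolation between T = 350.9 (H_out = 8.098) and T = 352.1 (H_out = 8.947) on hF = 8.501 gives T ≈ 351.5 K, at which ψ = 0.20.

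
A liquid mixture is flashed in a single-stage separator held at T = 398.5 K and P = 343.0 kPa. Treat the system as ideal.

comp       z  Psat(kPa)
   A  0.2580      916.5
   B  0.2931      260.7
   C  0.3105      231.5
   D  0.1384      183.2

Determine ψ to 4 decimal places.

ψ = 0.3614

Raoult's law: Kᵢ = Pᵢˢᵃᵗ/P = Pᵢˢᵃᵗ/343.0.
  K_A = 916.5/343.0 = 2.672012, K_B = 260.7/343.0 = 0.760058, K_C = 231.5/343.0 = 0.674927, K_D = 183.2/343.0 = 0.534111
Material balance + equilibrium reduce to Σ zᵢ(Kᵢ−1)/(1+ψ(Kᵢ−1)) = 0.
Feasibility: ΣzᵢKᵢ = 1.1956, Σzᵢ/Kᵢ = 1.2014 — both > 1, two phases present.
Newton–Raphson from ψ = 0.58:
  ψ = 0.5800: g = -0.07544, g' = -0.3149 → ψ = 0.3404
  ψ = 0.3404: g = 0.00819, g' = -0.3968 → ψ = 0.3611
  ψ = 0.3611: g = 0.00011, g' = -0.3862 → ψ = 0.3614
Converged at ψ = 0.3614.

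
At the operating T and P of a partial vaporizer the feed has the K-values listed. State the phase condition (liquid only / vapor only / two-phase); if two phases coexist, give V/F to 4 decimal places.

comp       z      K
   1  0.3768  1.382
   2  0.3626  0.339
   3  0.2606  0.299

liquid only

ΣzᵢKᵢ = 0.7216; Σzᵢ/Kᵢ = 2.2138.
Since ΣzᵢKᵢ < 1 the mixture is below its bubble point — single liquid phase.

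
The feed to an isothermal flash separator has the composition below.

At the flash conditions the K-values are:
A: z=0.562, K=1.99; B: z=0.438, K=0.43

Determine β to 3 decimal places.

β = 0.544

Let β = V/F and solve Σ zᵢ(Kᵢ−1)/(1+β(Kᵢ−1)) = 0.
Check two-phase: ΣzᵢKᵢ = 1.307 > 1 and Σzᵢ/Kᵢ = 1.301 > 1, so g(0) = 0.307 > 0 and g(1) = -0.301 < 0.
Newton–Raphson from β = 0.46:
  β = 0.460: g = 0.0439, g' = -0.521 → β = 0.544
Converged at β = 0.544.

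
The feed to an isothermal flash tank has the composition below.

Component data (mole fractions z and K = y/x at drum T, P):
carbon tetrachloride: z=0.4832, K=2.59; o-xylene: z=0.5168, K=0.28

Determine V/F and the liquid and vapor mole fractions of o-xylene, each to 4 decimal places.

Iterate (Newton) starting at V/F = 0.46:
  V/F = 0.4600: g = -0.11263, g' = -1.0065 → V/F = 0.3481
  V/F = 0.3481: g = -0.00198, g' = -0.9833 → V/F = 0.3461
Converged at V/F = 0.3461.
Compositions from xᵢ = zᵢ/(1+V/F(Kᵢ−1)), yᵢ = Kᵢxᵢ:
  carbon tetrachloride: x = 0.3117, y = 0.8073
  o-xylene: x = 0.6883, y = 0.1927

V/F = 0.3461, x_o-xylene = 0.6883, y_o-xylene = 0.1927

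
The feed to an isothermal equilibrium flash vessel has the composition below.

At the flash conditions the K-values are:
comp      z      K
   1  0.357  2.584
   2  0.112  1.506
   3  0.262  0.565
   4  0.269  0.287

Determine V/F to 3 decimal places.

V/F = 0.381

Material balance + equilibrium reduce to Σ zᵢ(Kᵢ−1)/(1+V/F(Kᵢ−1)) = 0.
Check two-phase: ΣzᵢKᵢ = 1.316 > 1 and Σzᵢ/Kᵢ = 1.614 > 1, so g(0) = 0.316 > 0 and g(1) = -0.614 < 0.
Newton iteration, V/F⁰ = 0.58:
  V/F = 0.580: g = -0.1409, g' = -0.747 → V/F = 0.391
  V/F = 0.391: g = -0.0069, g' = -0.696 → V/F = 0.381
Converged at V/F = 0.381.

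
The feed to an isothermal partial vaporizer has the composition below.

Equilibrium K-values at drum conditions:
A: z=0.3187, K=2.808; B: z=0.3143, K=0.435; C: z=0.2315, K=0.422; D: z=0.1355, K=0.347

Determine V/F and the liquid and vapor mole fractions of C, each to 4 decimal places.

Rachford–Rice: g(V/F) = Σ zᵢ(Kᵢ−1)/(1+V/F(Kᵢ−1)) = 0.
Feasibility: ΣzᵢKᵢ = 1.1763, Σzᵢ/Kᵢ = 1.7751 — both > 1, two phases present.
Newton–Raphson from V/F = 0.7:
  V/F = 0.7000: g = -0.42715, g' = -0.8917 → V/F = 0.2210
  V/F = 0.2210: g = -0.04801, g' = -0.8434 → V/F = 0.1641
  V/F = 0.1641: g = 0.00174, g' = -0.9084 → V/F = 0.1660
Converged at V/F = 0.1660.
Compositions from xᵢ = zᵢ/(1+V/F(Kᵢ−1)), yᵢ = Kᵢxᵢ:
  A: x = 0.2451, y = 0.6883
  B: x = 0.3468, y = 0.1509
  C: x = 0.2561, y = 0.1081
  D: x = 0.1520, y = 0.0527

V/F = 0.1660, x_C = 0.2561, y_C = 0.1081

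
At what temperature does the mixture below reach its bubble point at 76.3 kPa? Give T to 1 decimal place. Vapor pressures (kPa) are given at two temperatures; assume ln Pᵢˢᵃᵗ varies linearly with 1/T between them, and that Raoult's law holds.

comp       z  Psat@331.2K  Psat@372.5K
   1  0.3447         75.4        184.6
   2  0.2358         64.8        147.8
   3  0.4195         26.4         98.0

Bubble-point temperature: ΣzᵢPᵢˢᵃᵗ(T) = P. Interpolate ln Pᵢˢᵃᵗ = aᵢ + bᵢ/T.
  T = 331.2 K: ΣzᵢPᵢˢᵃᵗ = 52.35 kPa
  T = 372.5 K: ΣzᵢPᵢˢᵃᵗ = 139.59 kPa
  T = 351.9 K: ΣzᵢPᵢˢᵃᵗ = 87.67 kPa
  T = 341.5 K: ΣzᵢPᵢˢᵃᵗ = 68.10 kPa
  T = 346.7 K: ΣzᵢPᵢˢᵃᵗ = 77.39 kPa
  T = 344.1 K: ΣzᵢPᵢˢᵃᵗ = 72.63 kPa
Interpolating between 344.1 K and 346.7 K gives T ≈ 346.1 K.

T = 346.1 K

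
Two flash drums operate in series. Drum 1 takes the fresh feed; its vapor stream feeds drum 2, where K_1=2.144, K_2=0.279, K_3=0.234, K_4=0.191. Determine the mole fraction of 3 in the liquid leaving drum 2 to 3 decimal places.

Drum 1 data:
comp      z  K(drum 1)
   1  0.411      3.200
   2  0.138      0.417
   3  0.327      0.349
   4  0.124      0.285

Drum 1:
Newton–Raphson from ψ₁ = 0.5:
  ψ₁ = 0.500: g = -0.1366, g' = -1.003 → ψ₁ = 0.364
  ψ₁ = 0.364: g = 0.0014, g' = -1.043 → ψ₁ = 0.365
Converged at ψ₁ = 0.365.
Drum-1 compositions:
  1: x = 0.228, y = 0.729
  2: x = 0.175, y = 0.073
  3: x = 0.429, y = 0.150
  4: x = 0.168, y = 0.048
Drum-2 feed = drum-1 vapor: z₂ = (0.7294, 0.0731, 0.1497, 0.0478).
Drum 2:
Newton–Raphson from ψ₂ = 0.5:
  ψ₂ = 0.500: g = 0.1975, g' = -0.798 → ψ₂ = 0.747
  ψ₂ = 0.747: g = -0.0307, g' = -1.137 → ψ₂ = 0.720
Converged at ψ₂ = 0.720.
  1: x = 0.400, y = 0.858
  2: x = 0.152, y = 0.042
  3: x = 0.334, y = 0.078
  4: x = 0.114, y = 0.022

x_3 (drum 2) = 0.334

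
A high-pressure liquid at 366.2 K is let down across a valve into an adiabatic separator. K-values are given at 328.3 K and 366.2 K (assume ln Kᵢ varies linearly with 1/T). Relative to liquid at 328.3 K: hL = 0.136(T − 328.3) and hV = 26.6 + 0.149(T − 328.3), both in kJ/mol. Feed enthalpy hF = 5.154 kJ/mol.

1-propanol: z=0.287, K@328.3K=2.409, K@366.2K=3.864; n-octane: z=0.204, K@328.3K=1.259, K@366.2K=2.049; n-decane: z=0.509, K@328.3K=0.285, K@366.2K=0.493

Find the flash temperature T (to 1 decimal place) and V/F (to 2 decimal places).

T = 331.6 K, V/F = 0.18

Adiabatic flash: solve Rachford–Rice at each trial T, then check hF = ψ·hV(T) + (1−ψ)·hL(T).
  T = 328.3 K: K = (2.409, 1.259, 0.285), RR gives ψ = 0.119, H_out = 3.158 kJ/mol
  T = 366.2 K: K = (3.864, 2.049, 0.493), RR gives ψ = 0.695, H_out = 23.990 kJ/mol
  T = 347.2 K: K = (3.089, 1.627, 0.380), RR gives ψ = 0.412, H_out = 13.635 kJ/mol
  T = 337.8 K: K = (2.739, 1.437, 0.331), RR gives ψ = 0.275, H_out = 8.633 kJ/mol
  T = 333.1 K: K = (2.573, 1.347, 0.308), RR gives ψ = 0.201, H_out = 6.005 kJ/mol
  T = 330.7 K: K = (2.490, 1.303, 0.296), RR gives ψ = 0.161, H_out = 4.606 kJ/mol
Linear interpolation between T = 330.7 (H_out = 4.606) and T = 333.1 (H_out = 6.005) on hF = 5.154 gives T ≈ 331.6 K, at which ψ = 0.18.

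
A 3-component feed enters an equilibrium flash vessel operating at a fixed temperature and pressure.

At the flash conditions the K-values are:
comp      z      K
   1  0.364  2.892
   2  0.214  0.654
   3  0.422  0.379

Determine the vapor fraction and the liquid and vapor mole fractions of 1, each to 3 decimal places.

Rachford–Rice: g(ψ) = Σ zᵢ(Kᵢ−1)/(1+ψ(Kᵢ−1)) = 0.
Check two-phase: ΣzᵢKᵢ = 1.353 > 1 and Σzᵢ/Kᵢ = 1.567 > 1, so g(0) = 0.353 > 0 and g(1) = -0.567 < 0.
Newton iteration, ψ⁰ = 0.69:
  ψ = 0.690: g = -0.2571, g' = -0.788 → ψ = 0.364
  ψ = 0.364: g = -0.0152, g' = -0.762 → ψ = 0.344
Converged at ψ = 0.344.
Compositions from xᵢ = zᵢ/(1+ψ(Kᵢ−1)), yᵢ = Kᵢxᵢ:
  1: x = 0.221, y = 0.638
  2: x = 0.243, y = 0.159
  3: x = 0.537, y = 0.203

ψ = 0.344, x_1 = 0.221, y_1 = 0.638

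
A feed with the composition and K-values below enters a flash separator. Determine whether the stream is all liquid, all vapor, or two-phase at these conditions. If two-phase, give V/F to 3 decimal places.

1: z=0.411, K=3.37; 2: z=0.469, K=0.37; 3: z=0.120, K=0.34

two-phase, V/F = 0.398

ΣzᵢKᵢ = 1.599; Σzᵢ/Kᵢ = 1.742.
Both exceed 1, so a two-phase solution exists.
Rachford–Rice: g(ψ) = Σ zᵢ(Kᵢ−1)/(1+ψ(Kᵢ−1)) = 0.
Newton–Raphson from ψ = 0.5:
  ψ = 0.500: g = -0.1038, g' = -0.997 → ψ = 0.396
  ψ = 0.396: g = 0.0017, g' = -1.041 → ψ = 0.398
Converged at ψ = 0.398.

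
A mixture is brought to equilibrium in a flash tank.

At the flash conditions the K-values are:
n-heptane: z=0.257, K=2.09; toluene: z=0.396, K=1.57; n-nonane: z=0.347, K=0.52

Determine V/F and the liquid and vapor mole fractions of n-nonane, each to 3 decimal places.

Material balance + equilibrium reduce to Σ zᵢ(Kᵢ−1)/(1+V/F(Kᵢ−1)) = 0.
Check two-phase: ΣzᵢKᵢ = 1.339 > 1 and Σzᵢ/Kᵢ = 1.043 > 1, so g(0) = 0.339 > 0 and g(1) = -0.043 < 0.
Newton–Raphson from V/F = 0.5:
  V/F = 0.500: g = 0.1378, g' = -0.344 → V/F = 0.900
  V/F = 0.900: g = -0.0028, g' = -0.382 → V/F = 0.893
Converged at V/F = 0.893.
Compositions from xᵢ = zᵢ/(1+V/F(Kᵢ−1)), yᵢ = Kᵢxᵢ:
  n-heptane: x = 0.130, y = 0.272
  toluene: x = 0.262, y = 0.412
  n-nonane: x = 0.607, y = 0.316

V/F = 0.893, x_n-nonane = 0.607, y_n-nonane = 0.316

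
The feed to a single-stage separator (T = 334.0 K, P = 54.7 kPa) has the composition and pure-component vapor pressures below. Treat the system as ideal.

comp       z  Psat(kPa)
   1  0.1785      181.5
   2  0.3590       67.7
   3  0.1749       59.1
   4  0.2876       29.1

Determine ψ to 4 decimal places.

ψ = 0.8498

Raoult's law: Kᵢ = Pᵢˢᵃᵗ/P = Pᵢˢᵃᵗ/54.7.
  K_1 = 181.5/54.7 = 3.318099, K_2 = 67.7/54.7 = 1.237660, K_3 = 59.1/54.7 = 1.080439, K_4 = 29.1/54.7 = 0.531993
Newton iteration, ψ⁰ = 0.5:
  ψ = 0.5000: g = 0.10571, g' = -0.3304 → ψ = 0.8200
  ψ = 0.8200: g = 0.00883, g' = -0.2951 → ψ = 0.8499
  ψ = 0.8499: g = -0.00003, g' = -0.2974 → ψ = 0.8498
Converged at ψ = 0.8498.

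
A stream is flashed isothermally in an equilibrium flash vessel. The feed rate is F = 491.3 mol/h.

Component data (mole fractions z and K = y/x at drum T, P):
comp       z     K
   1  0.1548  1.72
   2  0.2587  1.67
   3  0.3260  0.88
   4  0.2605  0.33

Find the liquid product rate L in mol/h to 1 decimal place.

Iterate (Newton) starting at ψ = 0.56:
  ψ = 0.5600: g = -0.11581, g' = -0.4071 → ψ = 0.2755
  ψ = 0.2755: g = -0.01518, g' = -0.3195 → ψ = 0.2280
  ψ = 0.2280: g = -0.00013, g' = -0.3145 → ψ = 0.2276
Converged at ψ = 0.2276.
Then V = ψ·F = 0.2276·491.3 = 111.8 mol/h and L = F − V = 379.5 mol/h.

L = 379.5 mol/h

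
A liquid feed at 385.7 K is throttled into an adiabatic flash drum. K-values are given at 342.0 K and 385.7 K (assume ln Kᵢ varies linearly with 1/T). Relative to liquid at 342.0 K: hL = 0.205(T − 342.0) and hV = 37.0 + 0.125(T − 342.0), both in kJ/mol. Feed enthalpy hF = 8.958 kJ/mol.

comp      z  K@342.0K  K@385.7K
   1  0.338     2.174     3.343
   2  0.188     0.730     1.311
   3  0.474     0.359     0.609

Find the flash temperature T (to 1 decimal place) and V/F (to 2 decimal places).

T = 349.7 K, V/F = 0.20

Adiabatic flash: solve Rachford–Rice at each trial T, then check hF = ψ·hV(T) + (1−ψ)·hL(T).
  T = 342.0 K: K = (2.174, 0.730, 0.359), RR gives ψ = 0.065, H_out = 2.403 kJ/mol
  T = 385.7 K: K = (3.343, 1.311, 0.609), RR gives ψ = 0.939, H_out = 40.407 kJ/mol
  T = 363.9 K: K = (2.732, 0.996, 0.475), RR gives ψ = 0.455, H_out = 20.532 kJ/mol
  T = 352.9 K: K = (2.445, 0.856, 0.415), RR gives ψ = 0.259, H_out = 11.605 kJ/mol
  T = 347.4 K: K = (2.306, 0.791, 0.386), RR gives ψ = 0.163, H_out = 7.063 kJ/mol
  T = 350.1 K: K = (2.374, 0.823, 0.400), RR gives ψ = 0.210, H_out = 9.311 kJ/mol
  T = 348.8 K: K = (2.341, 0.807, 0.393), RR gives ψ = 0.188, H_out = 8.234 kJ/mol
Linear interpolation between T = 348.8 (H_out = 8.234) and T = 350.1 (H_out = 9.311) on hF = 8.958 gives T ≈ 349.7 K, at which ψ = 0.20.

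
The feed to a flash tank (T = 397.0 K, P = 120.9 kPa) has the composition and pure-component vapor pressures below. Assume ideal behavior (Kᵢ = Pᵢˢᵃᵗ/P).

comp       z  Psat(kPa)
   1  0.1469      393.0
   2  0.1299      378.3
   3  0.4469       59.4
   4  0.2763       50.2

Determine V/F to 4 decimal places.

Raoult's law: Kᵢ = Pᵢˢᵃᵗ/P = Pᵢˢᵃᵗ/120.9.
  K_1 = 393.0/120.9 = 3.250620, K_2 = 378.3/120.9 = 3.129032, K_3 = 59.4/120.9 = 0.491315, K_4 = 50.2/120.9 = 0.415219
Rachford–Rice: g(V/F) = Σ zᵢ(Kᵢ−1)/(1+V/F(Kᵢ−1)) = 0.
Feasibility: ΣzᵢKᵢ = 1.2183, Σzᵢ/Kᵢ = 1.6617 — both > 1, two phases present.
Newton iteration, V/F⁰ = 0.5:
  V/F = 0.5000: g = -0.24369, g' = -0.6996 → V/F = 0.1517
  V/F = 0.1517: g = 0.03192, g' = -0.9996 → V/F = 0.1836
  V/F = 0.1836: g = 0.00104, g' = -0.9362 → V/F = 0.1847
Converged at V/F = 0.1847.

V/F = 0.1847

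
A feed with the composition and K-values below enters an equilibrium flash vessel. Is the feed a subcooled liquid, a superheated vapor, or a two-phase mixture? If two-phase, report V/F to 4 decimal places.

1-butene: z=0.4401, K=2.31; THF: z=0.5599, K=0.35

two-phase, V/F = 0.2497

ΣzᵢKᵢ = 1.2126; Σzᵢ/Kᵢ = 1.7902.
Both exceed 1, so a two-phase solution exists.
Material balance + equilibrium reduce to Σ zᵢ(Kᵢ−1)/(1+ψ(Kᵢ−1)) = 0.
Newton iteration, ψ⁰ = 0.32:
  ψ = 0.3200: g = -0.05328, g' = -0.7521 → ψ = 0.2492
  ψ = 0.2492: g = 0.00039, g' = -0.7661 → ψ = 0.2497
Converged at ψ = 0.2497.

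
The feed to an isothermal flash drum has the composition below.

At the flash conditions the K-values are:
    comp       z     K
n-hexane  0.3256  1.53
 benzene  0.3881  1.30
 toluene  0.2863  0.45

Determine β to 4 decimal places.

β = 0.5798

Rachford–Rice: g(β) = Σ zᵢ(Kᵢ−1)/(1+β(Kᵢ−1)) = 0.
Check two-phase: ΣzᵢKᵢ = 1.1315 > 1 and Σzᵢ/Kᵢ = 1.1476 > 1, so g(0) = 0.1315 > 0 and g(1) = -0.1476 < 0.
Newton–Raphson from β = 0.5:
  β = 0.5000: g = 0.02047, g' = -0.2483 → β = 0.5824
  β = 0.5824: g = -0.00070, g' = -0.2662 → β = 0.5798
Converged at β = 0.5798.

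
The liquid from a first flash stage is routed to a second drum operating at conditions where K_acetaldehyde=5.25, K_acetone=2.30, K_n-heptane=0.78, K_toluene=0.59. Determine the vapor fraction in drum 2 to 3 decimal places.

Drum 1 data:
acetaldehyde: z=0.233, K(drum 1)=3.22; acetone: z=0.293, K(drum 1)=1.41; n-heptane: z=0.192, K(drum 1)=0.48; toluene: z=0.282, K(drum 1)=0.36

Drum 1:
Material balance + equilibrium reduce to Σ zᵢ(Kᵢ−1)/(1+ψ₁(Kᵢ−1)) = 0.
Check two-phase: ΣzᵢKᵢ = 1.357 > 1 and Σzᵢ/Kᵢ = 1.463 > 1, so g(0) = 0.357 > 0 and g(1) = -0.463 < 0.
Iterate (Newton) starting at ψ₁ = 0.65:
  ψ₁ = 0.650: g = -0.1533, g' = -0.680 → ψ₁ = 0.425
  ψ₁ = 0.425: g = -0.0074, g' = -0.643 → ψ₁ = 0.413
Converged at ψ₁ = 0.413.
Drum-1 compositions:
  acetaldehyde: x = 0.122, y = 0.391
  acetone: x = 0.251, y = 0.353
  n-heptane: x = 0.245, y = 0.117
  toluene: x = 0.383, y = 0.138
Drum-2 feed = drum-1 liquid: z₂ = (0.1215, 0.2506, 0.2445, 0.3834).
Drum 2:
Rachford–Rice: g(ψ₂) = Σ zᵢ(Kᵢ−1)/(1+ψ₂(Kᵢ−1)) = 0.
Check two-phase: ΣzᵢKᵢ = 1.631 > 1 and Σzᵢ/Kᵢ = 1.095 > 1, so g(0) = 0.631 > 0 and g(1) = -0.095 < 0.
Newton iteration, ψ₂⁰ = 0.57:
  ψ₂ = 0.570: g = 0.0714, g' = -0.452 → ψ₂ = 0.728
  ψ₂ = 0.728: g = 0.0055, g' = -0.391 → ψ₂ = 0.742
Converged at ψ₂ = 0.742.
  acetaldehyde: x = 0.029, y = 0.154
  acetone: x = 0.128, y = 0.293
  n-heptane: x = 0.292, y = 0.228
  toluene: x = 0.551, y = 0.325

V/F (drum 2) = 0.742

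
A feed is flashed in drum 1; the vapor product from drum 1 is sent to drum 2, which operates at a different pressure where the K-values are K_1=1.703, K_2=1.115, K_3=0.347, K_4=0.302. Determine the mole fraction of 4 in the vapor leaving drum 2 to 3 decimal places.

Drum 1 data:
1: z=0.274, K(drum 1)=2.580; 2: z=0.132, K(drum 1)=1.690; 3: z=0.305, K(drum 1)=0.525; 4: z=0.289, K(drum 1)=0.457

Drum 1:
Newton iteration, ψ₁⁰ = 0.5:
  ψ₁ = 0.500: g = -0.0958, g' = -0.527 → ψ₁ = 0.318
  ψ₁ = 0.318: g = 0.0024, g' = -0.565 → ψ₁ = 0.322
Converged at ψ₁ = 0.322.
Drum-1 compositions:
  1: x = 0.182, y = 0.468
  2: x = 0.108, y = 0.182
  3: x = 0.360, y = 0.189
  4: x = 0.350, y = 0.160
Drum-2 feed = drum-1 vapor: z₂ = (0.4683, 0.1825, 0.1891, 0.1601).
Drum 2:
Iterate (Newton) starting at ψ₂ = 0.5:
  ψ₂ = 0.500: g = -0.0915, g' = -0.491 → ψ₂ = 0.313
  ψ₂ = 0.313: g = -0.0083, g' = -0.413 → ψ₂ = 0.293
Converged at ψ₂ = 0.293.
  1: x = 0.388, y = 0.661
  2: x = 0.177, y = 0.197
  3: x = 0.234, y = 0.081
  4: x = 0.201, y = 0.061

y_4 (drum 2) = 0.061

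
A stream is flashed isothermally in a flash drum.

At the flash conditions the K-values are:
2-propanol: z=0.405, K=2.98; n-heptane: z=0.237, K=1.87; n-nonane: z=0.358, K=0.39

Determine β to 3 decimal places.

β = 0.807

Rachford–Rice: g(β) = Σ zᵢ(Kᵢ−1)/(1+β(Kᵢ−1)) = 0.
Check two-phase: ΣzᵢKᵢ = 1.790 > 1 and Σzᵢ/Kᵢ = 1.181 > 1, so g(0) = 0.790 > 0 and g(1) = -0.181 < 0.
Iterate (Newton) starting at β = 0.51:
  β = 0.510: g = 0.2248, g' = -0.760 → β = 0.806
  β = 0.806: g = 0.0006, g' = -0.813 → β = 0.807
Converged at β = 0.807.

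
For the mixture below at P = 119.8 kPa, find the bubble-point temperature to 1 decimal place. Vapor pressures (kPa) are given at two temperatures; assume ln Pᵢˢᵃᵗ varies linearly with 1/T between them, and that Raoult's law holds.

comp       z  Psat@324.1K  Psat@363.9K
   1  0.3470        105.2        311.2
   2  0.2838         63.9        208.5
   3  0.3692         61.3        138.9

Bubble-point temperature: ΣzᵢPᵢˢᵃᵗ(T) = P. Interpolate ln Pᵢˢᵃᵗ = aᵢ + bᵢ/T.
  T = 324.1 K: ΣzᵢPᵢˢᵃᵗ = 77.27 kPa
  T = 363.9 K: ΣzᵢPᵢˢᵃᵗ = 218.44 kPa
  T = 344.0 K: ΣzᵢPᵢˢᵃᵗ = 133.57 kPa
  T = 334.1 K: ΣzᵢPᵢˢᵃᵗ = 102.49 kPa
  T = 339.1 K: ΣzᵢPᵢˢᵃᵗ = 117.37 kPa
  T = 341.6 K: ΣzᵢPᵢˢᵃᵗ = 125.42 kPa
Interpolating between 339.1 K and 341.6 K gives T ≈ 339.9 K.

T = 339.9 K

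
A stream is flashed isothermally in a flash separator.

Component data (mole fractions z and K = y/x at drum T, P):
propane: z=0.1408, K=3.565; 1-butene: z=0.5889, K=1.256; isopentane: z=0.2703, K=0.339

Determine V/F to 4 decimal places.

V/F = 0.5526

Iterate (Newton) starting at V/F = 0.5:
  V/F = 0.5000: g = 0.02501, g' = -0.4716 → V/F = 0.5530
  V/F = 0.5530: g = -0.00022, g' = -0.4814 → V/F = 0.5526
Converged at V/F = 0.5526.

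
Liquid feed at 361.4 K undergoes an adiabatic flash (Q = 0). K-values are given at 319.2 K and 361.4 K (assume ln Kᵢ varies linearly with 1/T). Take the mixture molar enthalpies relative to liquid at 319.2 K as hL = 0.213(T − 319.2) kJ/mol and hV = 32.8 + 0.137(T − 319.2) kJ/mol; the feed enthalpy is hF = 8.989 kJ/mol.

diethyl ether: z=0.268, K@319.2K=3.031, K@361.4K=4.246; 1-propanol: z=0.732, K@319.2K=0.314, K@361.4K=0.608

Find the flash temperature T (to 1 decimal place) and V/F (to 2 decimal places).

Adiabatic flash: solve Rachford–Rice at each trial T, then check hF = ψ·hV(T) + (1−ψ)·hL(T).
  T = 319.2 K: K = (3.031, 0.314), RR gives ψ = 0.030, H_out = 0.992 kJ/mol
  T = 361.4 K: K = (4.246, 0.608), RR gives ψ = 0.458, H_out = 22.547 kJ/mol
  T = 340.3 K: K = (3.625, 0.446), RR gives ψ = 0.205, H_out = 10.886 kJ/mol
  T = 329.8 K: K = (3.326, 0.377), RR gives ψ = 0.115, H_out = 5.943 kJ/mol
  T = 335.1 K: K = (3.476, 0.411), RR gives ψ = 0.159, H_out = 8.414 kJ/mol
  T = 337.7 K: K = (3.550, 0.428), RR gives ψ = 0.182, H_out = 9.642 kJ/mol
  T = 336.4 K: K = (3.513, 0.419), RR gives ψ = 0.170, H_out = 9.026 kJ/mol
Linear interpolation between T = 335.1 (H_out = 8.414) and T = 336.4 (H_out = 9.026) on hF = 8.989 gives T ≈ 336.3 K, at which ψ = 0.17.

T = 336.3 K, V/F = 0.17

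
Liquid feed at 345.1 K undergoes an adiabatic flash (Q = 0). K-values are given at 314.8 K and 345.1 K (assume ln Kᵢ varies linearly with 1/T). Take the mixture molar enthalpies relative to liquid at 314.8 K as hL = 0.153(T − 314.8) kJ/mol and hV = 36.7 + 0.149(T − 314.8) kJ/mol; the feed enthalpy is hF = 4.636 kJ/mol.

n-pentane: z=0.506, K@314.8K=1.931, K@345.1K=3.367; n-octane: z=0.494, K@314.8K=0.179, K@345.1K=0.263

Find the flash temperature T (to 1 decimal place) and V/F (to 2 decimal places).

T = 316.3 K, V/F = 0.12

Adiabatic flash: solve Rachford–Rice at each trial T, then check hF = ψ·hV(T) + (1−ψ)·hL(T).
  T = 314.8 K: K = (1.931, 0.179), RR gives ψ = 0.086, H_out = 3.146 kJ/mol
  T = 345.1 K: K = (3.367, 0.263), RR gives ψ = 0.478, H_out = 22.116 kJ/mol
  T = 330.0 K: K = (2.585, 0.219), RR gives ψ = 0.336, H_out = 14.645 kJ/mol
  T = 322.4 K: K = (2.242, 0.198), RR gives ψ = 0.234, H_out = 9.726 kJ/mol
  T = 318.6 K: K = (2.082, 0.189), RR gives ψ = 0.167, H_out = 6.717 kJ/mol
  T = 316.7 K: K = (2.006, 0.184), RR gives ψ = 0.129, H_out = 5.015 kJ/mol
Linear interpolation between T = 314.8 (H_out = 3.146) and T = 316.7 (H_out = 5.015) on hF = 4.636 gives T ≈ 316.3 K, at which ψ = 0.12.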